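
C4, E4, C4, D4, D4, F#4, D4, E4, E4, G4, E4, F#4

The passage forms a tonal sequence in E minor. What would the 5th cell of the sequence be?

G4 B4 G4 A4

With a 4-note motive the entries are C4, D4, E4, each up a 2nd from the previous.
Extending up a 2nd: F#4 → G4.
From G4 the diatonic shape gives G4 B4 G4 A4.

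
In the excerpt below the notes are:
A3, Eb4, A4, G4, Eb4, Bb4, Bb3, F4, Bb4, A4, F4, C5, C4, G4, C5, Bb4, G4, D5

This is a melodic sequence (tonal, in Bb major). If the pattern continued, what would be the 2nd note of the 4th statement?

A4

With 6-note cells, note 2 of each statement runs Eb4, F4, G4.
Each moves up a 2nd; the next is A4.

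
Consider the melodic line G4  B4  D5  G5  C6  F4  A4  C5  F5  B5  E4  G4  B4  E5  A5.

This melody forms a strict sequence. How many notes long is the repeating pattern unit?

There are 15 notes; a 5-note unit gives 3 cells:
G4 B4 D5 G5 C6 | F4 A4 C5 F5 B5 | E4 G4 B4 E5 A5
Every group is a transposition down a 2nd of the one before; no shorter unit works.

5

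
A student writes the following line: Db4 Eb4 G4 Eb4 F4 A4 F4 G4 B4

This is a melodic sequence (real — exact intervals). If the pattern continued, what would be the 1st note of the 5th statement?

With 3-note cells, note 1 of each statement runs Db4, Eb4, F4.
Extending up a 2nd: G4 → A4.

A4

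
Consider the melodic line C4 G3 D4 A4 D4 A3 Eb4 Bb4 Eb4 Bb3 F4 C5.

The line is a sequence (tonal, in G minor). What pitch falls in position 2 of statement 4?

With 4-note cells, note 2 of each statement runs G3, A3, Bb3.
Each moves up a 2nd; the next is C4.

C4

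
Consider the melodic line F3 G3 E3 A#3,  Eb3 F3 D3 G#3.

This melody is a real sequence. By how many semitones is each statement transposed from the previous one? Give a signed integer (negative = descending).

Unit = 4 notes; the statements start on F3, Eb3, moving down a 2nd each time.
F3→Eb3 is 51 − 53 = -2 semitones.

-2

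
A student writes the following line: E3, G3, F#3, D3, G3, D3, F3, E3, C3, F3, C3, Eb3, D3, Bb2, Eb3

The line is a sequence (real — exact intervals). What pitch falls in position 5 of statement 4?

With 5-note cells, note 5 of each statement runs G3, F3, Eb3.
From Eb3, down a 2nd gives Db3.

Db3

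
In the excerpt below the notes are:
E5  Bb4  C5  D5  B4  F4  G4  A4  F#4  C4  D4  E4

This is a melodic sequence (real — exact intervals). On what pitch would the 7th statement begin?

Unit = 4 notes; the statements start on E5, B4, F#4, moving down a 4th each time.
Continuing: C#4 → G#3 → D#3 → A#2. Statement 7 starts on A#2.

A#2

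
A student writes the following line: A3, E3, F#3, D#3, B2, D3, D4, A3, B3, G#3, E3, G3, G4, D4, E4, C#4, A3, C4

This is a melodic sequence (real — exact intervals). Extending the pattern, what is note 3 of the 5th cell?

D5

Grouping in 6s, the 3rd note of each cell is F#3, B3, E4.
Each moves up a 4th. Continuing: A4 → D5.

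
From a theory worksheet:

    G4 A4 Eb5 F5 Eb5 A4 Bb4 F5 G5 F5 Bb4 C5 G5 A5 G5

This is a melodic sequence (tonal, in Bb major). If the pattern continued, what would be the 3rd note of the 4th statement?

With 5-note cells, note 3 of each statement runs Eb5, F5, G5.
Each moves up a 2nd; the next is A5.

A5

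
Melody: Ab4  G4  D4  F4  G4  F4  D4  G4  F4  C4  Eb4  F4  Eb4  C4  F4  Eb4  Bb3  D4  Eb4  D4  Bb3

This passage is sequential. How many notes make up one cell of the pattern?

7

Try groups of 7 (3 cells in 21 notes):
Ab4 G4 D4 F4 G4 F4 D4 | G4 F4 C4 Eb4 F4 Eb4 C4 | F4 Eb4 Bb3 D4 Eb4 D4 Bb3
Every group is a transposition down a 2nd of the one before; no shorter unit works.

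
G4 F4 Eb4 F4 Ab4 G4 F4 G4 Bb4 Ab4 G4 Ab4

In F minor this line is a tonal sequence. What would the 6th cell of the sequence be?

Unit = 4 notes; the statements start on G4, Ab4, Bb4, moving up a 2nd each time.
Carrying on: C5 → Db5 → Eb5.
So cell 6 is Eb5 Db5 C5 Db5.

Eb5 Db5 C5 Db5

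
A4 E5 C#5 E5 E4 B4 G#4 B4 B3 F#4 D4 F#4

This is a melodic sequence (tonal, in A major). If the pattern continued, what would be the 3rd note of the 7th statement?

F#2

With 4-note cells, note 3 of each statement runs C#5, G#4, D4.
Extending down a 4th: A3 → E3 → B2 → F#2.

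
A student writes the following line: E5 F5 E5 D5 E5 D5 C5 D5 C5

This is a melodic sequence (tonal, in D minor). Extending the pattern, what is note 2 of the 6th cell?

A4

With 3-note cells, note 2 of each statement runs F5, E5, D5.
Carrying that down a 2nd forward: C5 → Bb4 → A4.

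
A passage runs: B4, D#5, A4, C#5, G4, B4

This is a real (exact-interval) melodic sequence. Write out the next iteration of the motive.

The 2-note cells begin on B4, A4, G4 — each down a 2nd from the last.
From F4 the exact shape gives F4 A4.

F4 A4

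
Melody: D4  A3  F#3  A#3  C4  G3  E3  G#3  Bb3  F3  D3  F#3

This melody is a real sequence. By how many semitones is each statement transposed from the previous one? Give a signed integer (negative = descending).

-2

Unit = 4 notes; the statements start on D4, C4, Bb3, moving down a 2nd each time.
D4→C4 is 60 − 62 = -2 semitones.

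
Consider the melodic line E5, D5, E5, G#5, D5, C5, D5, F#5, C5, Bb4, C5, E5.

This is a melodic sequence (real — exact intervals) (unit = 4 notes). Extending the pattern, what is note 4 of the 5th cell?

With 4-note cells, note 4 of each statement runs G#5, F#5, E5.
Each moves down a 2nd. Continuing: D5 → C5.

C5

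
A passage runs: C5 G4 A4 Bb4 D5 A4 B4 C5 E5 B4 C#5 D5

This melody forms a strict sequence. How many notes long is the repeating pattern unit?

4

12 notes total. Splitting into 3 groups of 4:
C5 G4 A4 Bb4 | D5 A4 B4 C5 | E5 B4 C#5 D5
Every group is a transposition up a 2nd of the one before; no shorter unit works.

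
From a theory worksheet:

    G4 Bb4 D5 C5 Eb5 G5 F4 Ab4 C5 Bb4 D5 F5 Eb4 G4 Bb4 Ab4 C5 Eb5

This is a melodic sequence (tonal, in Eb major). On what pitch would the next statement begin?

D4

Unit = 6 notes; the statements start on G4, F4, Eb4, moving down a 2nd each time.
One more step down a 2nd gives D4.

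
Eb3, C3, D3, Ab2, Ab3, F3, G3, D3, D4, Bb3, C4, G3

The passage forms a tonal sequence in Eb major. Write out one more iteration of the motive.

Unit = 4 notes; the statements start on Eb3, Ab3, D4, moving up a 4th each time.
From G4 the diatonic shape gives G4 Eb4 F4 C4.

G4 Eb4 F4 C4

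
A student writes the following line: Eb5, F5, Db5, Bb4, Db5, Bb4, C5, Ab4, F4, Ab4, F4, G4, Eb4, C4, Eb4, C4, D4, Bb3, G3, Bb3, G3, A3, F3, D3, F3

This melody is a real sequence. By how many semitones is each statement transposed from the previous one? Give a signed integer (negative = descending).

-5

The 5-note cells begin on Eb5, Bb4, F4, C4, G3 — each down a 4th from the last.
Eb5 to Bb4 spans -5 semitones.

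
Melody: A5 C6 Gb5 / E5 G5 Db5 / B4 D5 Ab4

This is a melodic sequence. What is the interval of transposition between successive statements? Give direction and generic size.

The 3-note cells begin on A5, E5, B4 — each down a 4th from the last.
A5 to E5 is down a 4th.

down a 4th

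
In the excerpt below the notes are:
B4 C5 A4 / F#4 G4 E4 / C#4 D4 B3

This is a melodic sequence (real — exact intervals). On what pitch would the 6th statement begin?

A#2

With a 3-note motive the entries are B4, F#4, C#4, each down a 4th from the previous.
Continuing: G#3 → D#3 → A#2. Statement 6 starts on A#2.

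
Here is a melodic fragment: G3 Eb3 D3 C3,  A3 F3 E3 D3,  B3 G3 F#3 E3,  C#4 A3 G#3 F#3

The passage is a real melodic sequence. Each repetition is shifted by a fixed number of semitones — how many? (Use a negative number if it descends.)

Unit = 4 notes; the statements start on G3, A3, B3, C#4, moving up a 2nd each time.
G3→A3 is 57 − 55 = 2 semitones.

2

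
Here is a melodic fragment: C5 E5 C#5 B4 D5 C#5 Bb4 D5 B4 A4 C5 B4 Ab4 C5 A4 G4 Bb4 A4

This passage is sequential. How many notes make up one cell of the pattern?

6

Try groups of 6 (3 cells in 18 notes):
C5 E5 C#5 B4 D5 C#5 | Bb4 D5 B4 A4 C5 B4 | Ab4 C5 A4 G4 Bb4 A4
That's a consistent down a 2nd shift per cell, and no other grouping gives one.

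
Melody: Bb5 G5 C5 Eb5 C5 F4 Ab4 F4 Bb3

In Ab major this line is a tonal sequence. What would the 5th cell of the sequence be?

G3 Eb3 Ab2

Taking 3-note groups, the heads are Bb5, Eb5, Ab4: the pattern moves down a 5th.
Continuing the starts: Db4 → G3.
From G3 the diatonic shape gives G3 Eb3 Ab2.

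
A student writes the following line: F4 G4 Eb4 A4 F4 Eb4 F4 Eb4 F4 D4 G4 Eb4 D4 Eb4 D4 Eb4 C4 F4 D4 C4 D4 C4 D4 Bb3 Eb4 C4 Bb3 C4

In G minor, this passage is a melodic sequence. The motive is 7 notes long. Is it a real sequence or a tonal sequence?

Every note is diatonic to G minor.
Cell 1 has -4 semitones from note 2 to 3, but cell 2 has -3 — the interval quality changes while the contour stays the same, which is the hallmark of a tonal sequence.

tonal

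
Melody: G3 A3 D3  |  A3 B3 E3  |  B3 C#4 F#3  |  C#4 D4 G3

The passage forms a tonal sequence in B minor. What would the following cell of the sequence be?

D4 E4 A3

With a 3-note motive the entries are G3, A3, B3, C#4, each up a 2nd from the previous.
Statement 5 starts on D4 and keeps the same diatonic contour: D4 E4 A3.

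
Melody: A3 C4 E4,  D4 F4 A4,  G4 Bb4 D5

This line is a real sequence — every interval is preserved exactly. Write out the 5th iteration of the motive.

The 3-note cells begin on A3, D4, G4 — each up a 4th from the last.
Carrying on: C5 → F5.
So cell 5 is F5 Ab5 C6.

F5 Ab5 C6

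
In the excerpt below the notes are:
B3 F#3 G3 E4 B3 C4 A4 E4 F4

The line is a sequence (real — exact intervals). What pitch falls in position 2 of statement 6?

G5

Grouping in 3s, the 2nd note of each cell is F#3, B3, E4.
Each moves up a 4th. Continuing: A4 → D5 → G5.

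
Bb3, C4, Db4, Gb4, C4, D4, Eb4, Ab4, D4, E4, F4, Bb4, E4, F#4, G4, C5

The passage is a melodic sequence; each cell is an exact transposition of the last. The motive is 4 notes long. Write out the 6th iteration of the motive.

Taking 4-note groups, the heads are Bb3, C4, D4, E4: the pattern moves up a 2nd.
Extending up a 2nd: F#4 → G#4.
From G#4 the exact shape gives G#4 A#4 B4 E5.

G#4 A#4 B4 E5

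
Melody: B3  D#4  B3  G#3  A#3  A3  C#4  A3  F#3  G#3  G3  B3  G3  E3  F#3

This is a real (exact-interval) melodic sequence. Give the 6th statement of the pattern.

Unit = 5 notes; the statements start on B3, A3, G3, moving down a 2nd each time.
Carrying on: F3 → Eb3 → Db3.
So cell 6 is Db3 F3 Db3 Bb2 C3.

Db3 F3 Db3 Bb2 C3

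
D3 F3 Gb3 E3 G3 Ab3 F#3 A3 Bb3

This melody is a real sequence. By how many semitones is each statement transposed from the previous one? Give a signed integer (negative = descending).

With a 3-note motive the entries are D3, E3, F#3, each up a 2nd from the previous.
Counting half-steps from D3 to E3: 2.

2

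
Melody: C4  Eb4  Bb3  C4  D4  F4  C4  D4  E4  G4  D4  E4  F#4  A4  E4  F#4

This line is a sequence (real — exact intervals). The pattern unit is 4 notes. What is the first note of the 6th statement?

With a 4-note motive the entries are C4, D4, E4, F#4, each up a 2nd from the previous.
Extending the heads up a 2nd: G#4 → A#4.

A#4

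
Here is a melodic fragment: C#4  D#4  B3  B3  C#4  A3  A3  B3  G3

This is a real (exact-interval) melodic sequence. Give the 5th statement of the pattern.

F3 G3 Eb3

Taking 3-note groups, the heads are C#4, B3, A3: the pattern moves down a 2nd.
Carrying on: G3 → F3.
From F3 the exact shape gives F3 G3 Eb3.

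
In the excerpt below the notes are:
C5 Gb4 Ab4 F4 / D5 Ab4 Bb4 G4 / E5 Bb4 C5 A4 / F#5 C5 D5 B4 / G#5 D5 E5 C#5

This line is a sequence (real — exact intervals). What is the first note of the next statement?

With a 4-note motive the entries are C5, D5, E5, F#5, G#5, each up a 2nd from the previous.
One more step up a 2nd gives A#5.

A#5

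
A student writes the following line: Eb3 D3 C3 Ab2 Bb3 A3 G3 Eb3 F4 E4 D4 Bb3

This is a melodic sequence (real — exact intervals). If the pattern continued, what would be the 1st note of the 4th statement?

C5

The unit is 4 notes. Position-1 pitches of the 3 shown cells: Eb3, Bb3, F4.
From F4, up a 5th gives C5.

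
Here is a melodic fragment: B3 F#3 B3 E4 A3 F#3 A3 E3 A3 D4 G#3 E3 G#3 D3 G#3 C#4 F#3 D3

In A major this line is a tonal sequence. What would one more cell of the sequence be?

Unit = 6 notes; the statements start on B3, A3, G#3, moving down a 2nd each time.
Statement 4 starts on F#3 and keeps the same diatonic contour: F#3 C#3 F#3 B3 E3 C#3.

F#3 C#3 F#3 B3 E3 C#3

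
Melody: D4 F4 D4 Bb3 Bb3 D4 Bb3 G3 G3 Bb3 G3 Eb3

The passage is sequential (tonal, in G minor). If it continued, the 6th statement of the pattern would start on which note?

Unit = 4 notes; the statements start on D4, Bb3, G3, moving down a 3rd each time.
Continuing: Eb3 → C3 → A2. Statement 6 starts on A2.

A2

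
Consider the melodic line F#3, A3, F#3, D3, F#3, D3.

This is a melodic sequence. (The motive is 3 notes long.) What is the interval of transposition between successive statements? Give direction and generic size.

down a 3rd

Unit = 3 notes; the statements start on F#3, D3, moving down a 3rd each time.
From F#3 to D3: down a 3rd.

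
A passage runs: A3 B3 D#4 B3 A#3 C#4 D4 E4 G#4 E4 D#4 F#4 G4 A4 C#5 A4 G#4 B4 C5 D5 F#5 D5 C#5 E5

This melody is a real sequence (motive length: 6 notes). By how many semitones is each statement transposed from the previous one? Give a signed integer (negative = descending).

5

Taking 6-note groups, the heads are A3, D4, G4, C5: the pattern moves up a 4th.
A3→D4 is 62 − 57 = 5 semitones.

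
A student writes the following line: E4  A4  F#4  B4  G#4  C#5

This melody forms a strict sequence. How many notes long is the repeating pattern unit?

Try groups of 2 (3 cells in 6 notes):
E4 A4 | F#4 B4 | G#4 C#5
That's a consistent up a 2nd shift per cell, and no other grouping gives one.

2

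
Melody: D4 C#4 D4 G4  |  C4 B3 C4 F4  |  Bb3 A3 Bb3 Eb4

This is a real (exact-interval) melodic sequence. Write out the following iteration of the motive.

Ab3 G3 Ab3 Db4

Unit = 4 notes; the statements start on D4, C4, Bb3, moving down a 2nd each time.
Statement 4 starts on Ab3 and keeps the same exact contour: Ab3 G3 Ab3 Db4.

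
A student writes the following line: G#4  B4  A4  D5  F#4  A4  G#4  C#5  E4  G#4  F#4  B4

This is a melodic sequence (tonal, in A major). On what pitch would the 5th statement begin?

C#4

Taking 4-note groups, the heads are G#4, F#4, E4: the pattern moves down a 2nd.
Extending the heads down a 2nd: D4 → C#4.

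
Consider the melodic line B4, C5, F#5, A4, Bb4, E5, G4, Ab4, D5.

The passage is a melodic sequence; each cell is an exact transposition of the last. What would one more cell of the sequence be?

The 3-note cells begin on B4, A4, G4 — each down a 2nd from the last.
From F4 the exact shape gives F4 Gb4 C5.

F4 Gb4 C5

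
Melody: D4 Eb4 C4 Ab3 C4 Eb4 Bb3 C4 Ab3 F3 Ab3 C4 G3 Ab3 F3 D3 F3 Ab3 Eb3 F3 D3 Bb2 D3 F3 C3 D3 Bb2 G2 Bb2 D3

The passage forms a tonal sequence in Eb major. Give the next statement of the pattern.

Ab2 Bb2 G2 Eb2 G2 Bb2

Unit = 6 notes; the statements start on D4, Bb3, G3, Eb3, C3, moving down a 3rd each time.
Statement 6 starts on Ab2 and keeps the same diatonic contour: Ab2 Bb2 G2 Eb2 G2 Bb2.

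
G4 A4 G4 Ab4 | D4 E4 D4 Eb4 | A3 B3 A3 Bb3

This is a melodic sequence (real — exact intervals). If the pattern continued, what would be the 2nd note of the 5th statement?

C#3

With 4-note cells, note 2 of each statement runs A4, E4, B3.
Each moves down a 4th. Continuing: F#3 → C#3.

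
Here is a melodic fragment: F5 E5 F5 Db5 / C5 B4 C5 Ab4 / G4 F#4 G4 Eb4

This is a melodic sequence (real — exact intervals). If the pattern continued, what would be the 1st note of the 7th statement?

The unit is 4 notes. Position-1 pitches of the 3 shown cells: F5, C5, G4.
Carrying that down a 4th forward: D4 → A3 → E3 → B2.

B2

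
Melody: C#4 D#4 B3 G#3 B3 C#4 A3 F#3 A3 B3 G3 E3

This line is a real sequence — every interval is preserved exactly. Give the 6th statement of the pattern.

Eb3 F3 Db3 Bb2

With a 4-note motive the entries are C#4, B3, A3, each down a 2nd from the previous.
Carrying on: G3 → F3 → Eb3.
From Eb3 the exact shape gives Eb3 F3 Db3 Bb2.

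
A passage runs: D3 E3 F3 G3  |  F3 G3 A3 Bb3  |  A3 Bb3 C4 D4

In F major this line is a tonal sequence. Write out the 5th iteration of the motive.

E4 F4 G4 A4

Unit = 4 notes; the statements start on D3, F3, A3, moving up a 3rd each time.
Extending up a 3rd: C4 → E4.
From E4 the diatonic shape gives E4 F4 G4 A4.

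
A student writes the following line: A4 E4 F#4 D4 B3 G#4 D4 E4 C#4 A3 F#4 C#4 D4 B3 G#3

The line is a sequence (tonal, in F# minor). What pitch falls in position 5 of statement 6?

Grouping in 5s, the 5th note of each cell is B3, A3, G#3.
Extending down a 2nd: F#3 → E3 → D3.

D3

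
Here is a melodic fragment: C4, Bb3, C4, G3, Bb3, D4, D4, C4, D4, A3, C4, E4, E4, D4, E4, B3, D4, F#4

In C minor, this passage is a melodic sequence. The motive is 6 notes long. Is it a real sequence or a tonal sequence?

Each cell has the same semitone pattern (-2, 2, -5, 3, 4) — intervals are preserved exactly.
And A3 lies outside C minor, so the sequence is real rather than tonal.

real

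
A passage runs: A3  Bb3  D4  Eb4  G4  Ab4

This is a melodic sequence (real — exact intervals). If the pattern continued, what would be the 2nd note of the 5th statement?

Grouping in 2s, the 2nd note of each cell is Bb3, Eb4, Ab4.
Carrying that up a 4th forward: Db5 → Gb5.

Gb5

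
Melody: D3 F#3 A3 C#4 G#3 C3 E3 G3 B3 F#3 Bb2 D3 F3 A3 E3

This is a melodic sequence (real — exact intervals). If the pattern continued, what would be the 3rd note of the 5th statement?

Db3

Grouping in 5s, the 3rd note of each cell is A3, G3, F3.
Each moves down a 2nd. Continuing: Eb3 → Db3.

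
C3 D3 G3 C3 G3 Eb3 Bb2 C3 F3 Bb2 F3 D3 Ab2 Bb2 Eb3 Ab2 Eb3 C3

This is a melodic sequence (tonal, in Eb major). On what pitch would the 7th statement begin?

Unit = 6 notes; the statements start on C3, Bb2, Ab2, moving down a 2nd each time.
Extending the heads down a 2nd: G2 → F2 → Eb2 → D2.

D2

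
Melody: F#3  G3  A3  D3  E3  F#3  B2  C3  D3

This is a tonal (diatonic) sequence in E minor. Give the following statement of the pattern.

G2 A2 B2

Unit = 3 notes; the statements start on F#3, D3, B2, moving down a 3rd each time.
From G2 the diatonic shape gives G2 A2 B2.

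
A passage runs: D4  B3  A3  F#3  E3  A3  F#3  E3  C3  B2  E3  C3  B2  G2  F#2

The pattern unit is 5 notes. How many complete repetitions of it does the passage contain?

15 notes in groups of 5 gives 15/5 = 3 statements.
Starts: D4, A3, E3 — each down a 4th.

3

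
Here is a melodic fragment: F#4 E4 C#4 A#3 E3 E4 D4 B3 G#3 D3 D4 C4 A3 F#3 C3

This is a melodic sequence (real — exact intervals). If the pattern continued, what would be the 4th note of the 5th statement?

The unit is 5 notes. Position-4 pitches of the 3 shown cells: A#3, G#3, F#3.
Each moves down a 2nd. Continuing: E3 → D3.

D3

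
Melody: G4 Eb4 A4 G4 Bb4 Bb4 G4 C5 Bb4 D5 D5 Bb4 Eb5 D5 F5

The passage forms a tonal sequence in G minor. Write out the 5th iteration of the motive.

Taking 5-note groups, the heads are G4, Bb4, D5: the pattern moves up a 3rd.
Extending up a 3rd: F5 → A5.
From A5 the diatonic shape gives A5 F5 Bb5 A5 C6.

A5 F5 Bb5 A5 C6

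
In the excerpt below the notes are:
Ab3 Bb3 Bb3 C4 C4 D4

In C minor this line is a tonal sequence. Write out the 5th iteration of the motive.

With a 2-note motive the entries are Ab3, Bb3, C4, each up a 2nd from the previous.
Carrying on: D4 → Eb4.
Statement 5 starts on Eb4 and keeps the same diatonic contour: Eb4 F4.

Eb4 F4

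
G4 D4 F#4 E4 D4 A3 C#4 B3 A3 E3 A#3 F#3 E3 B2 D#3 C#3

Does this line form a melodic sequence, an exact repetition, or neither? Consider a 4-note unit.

Note 3 of cell 3 is A#3; if this were a sequence it would be G#3. No unit length gives a consistent transposition pattern.

neither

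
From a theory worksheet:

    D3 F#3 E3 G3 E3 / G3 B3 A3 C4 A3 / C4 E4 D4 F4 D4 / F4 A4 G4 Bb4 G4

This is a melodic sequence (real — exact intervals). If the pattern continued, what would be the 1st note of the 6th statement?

Eb5

With 5-note cells, note 1 of each statement runs D3, G3, C4, F4.
Each moves up a 4th. Continuing: Bb4 → Eb5.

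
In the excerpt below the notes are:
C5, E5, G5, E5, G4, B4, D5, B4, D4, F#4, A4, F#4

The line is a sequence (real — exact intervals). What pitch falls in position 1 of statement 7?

F#2

With 4-note cells, note 1 of each statement runs C5, G4, D4.
Carrying that down a 4th forward: A3 → E3 → B2 → F#2.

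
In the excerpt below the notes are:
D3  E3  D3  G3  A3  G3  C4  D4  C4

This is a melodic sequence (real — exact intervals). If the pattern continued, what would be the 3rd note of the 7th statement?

With 3-note cells, note 3 of each statement runs D3, G3, C4.
Each moves up a 4th. Continuing: F4 → Bb4 → Eb5 → Ab5.

Ab5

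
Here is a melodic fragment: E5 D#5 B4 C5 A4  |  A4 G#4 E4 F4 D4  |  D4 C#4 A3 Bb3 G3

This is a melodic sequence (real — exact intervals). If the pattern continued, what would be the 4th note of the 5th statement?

The unit is 5 notes. Position-4 pitches of the 3 shown cells: C5, F4, Bb3.
Each moves down a 5th. Continuing: Eb3 → Ab2.

Ab2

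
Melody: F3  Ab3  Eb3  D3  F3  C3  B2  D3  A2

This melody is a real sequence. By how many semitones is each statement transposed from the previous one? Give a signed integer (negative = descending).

Taking 3-note groups, the heads are F3, D3, B2: the pattern moves down a 3rd.
F3 to D3 spans -3 semitones.

-3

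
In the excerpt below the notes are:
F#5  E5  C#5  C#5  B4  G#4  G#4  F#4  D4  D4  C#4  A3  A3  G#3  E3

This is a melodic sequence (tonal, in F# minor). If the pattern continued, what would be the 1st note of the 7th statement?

B2

Grouping in 3s, the 1st note of each cell is F#5, C#5, G#4, D4, A3.
Extending down a 4th: E3 → B2.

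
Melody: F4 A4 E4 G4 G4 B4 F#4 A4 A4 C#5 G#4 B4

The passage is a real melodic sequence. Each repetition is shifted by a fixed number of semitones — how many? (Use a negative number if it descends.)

2

Taking 4-note groups, the heads are F4, G4, A4: the pattern moves up a 2nd.
Counting half-steps from F4 to G4: 2.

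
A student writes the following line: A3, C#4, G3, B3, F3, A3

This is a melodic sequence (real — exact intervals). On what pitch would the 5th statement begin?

The 2-note cells begin on A3, G3, F3 — each down a 2nd from the last.
Extending the heads down a 2nd: Eb3 → Db3.

Db3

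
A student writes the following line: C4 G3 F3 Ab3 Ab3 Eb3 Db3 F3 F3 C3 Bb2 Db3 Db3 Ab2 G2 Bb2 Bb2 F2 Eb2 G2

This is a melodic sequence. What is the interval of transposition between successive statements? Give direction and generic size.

The 4-note cells begin on C4, Ab3, F3, Db3, Bb2 — each down a 3rd from the last.
From C4 to Ab3: down a 3rd.

down a 3rd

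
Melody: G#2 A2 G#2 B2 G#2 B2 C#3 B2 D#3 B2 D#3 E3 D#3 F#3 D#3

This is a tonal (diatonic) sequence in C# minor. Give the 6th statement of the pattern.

With a 5-note motive the entries are G#2, B2, D#3, each up a 3rd from the previous.
Extending up a 3rd: F#3 → A3 → C#4.
From C#4 the diatonic shape gives C#4 D#4 C#4 E4 C#4.

C#4 D#4 C#4 E4 C#4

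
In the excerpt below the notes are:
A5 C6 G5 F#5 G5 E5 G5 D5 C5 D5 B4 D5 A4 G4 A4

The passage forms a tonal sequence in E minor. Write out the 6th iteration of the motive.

G3 B3 F#3 E3 F#3

Unit = 5 notes; the statements start on A5, E5, B4, moving down a 4th each time.
Continuing the starts: F#4 → C4 → G3.
Statement 6 starts on G3 and keeps the same diatonic contour: G3 B3 F#3 E3 F#3.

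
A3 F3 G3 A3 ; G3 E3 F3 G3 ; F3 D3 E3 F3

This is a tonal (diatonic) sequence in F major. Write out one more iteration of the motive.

E3 C3 D3 E3

Unit = 4 notes; the statements start on A3, G3, F3, moving down a 2nd each time.
From E3 the diatonic shape gives E3 C3 D3 E3.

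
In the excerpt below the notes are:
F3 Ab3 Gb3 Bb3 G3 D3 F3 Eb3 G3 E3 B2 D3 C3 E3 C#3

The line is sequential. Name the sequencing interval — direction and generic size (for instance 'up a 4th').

Taking 5-note groups, the heads are F3, D3, B2: the pattern moves down a 3rd.
From F3 to D3: down a 3rd.

down a 3rd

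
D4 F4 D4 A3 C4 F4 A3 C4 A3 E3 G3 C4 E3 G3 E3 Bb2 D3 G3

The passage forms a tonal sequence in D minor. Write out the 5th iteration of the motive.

The 6-note cells begin on D4, A3, E3 — each down a 4th from the last.
Extending down a 4th: Bb2 → F2.
So cell 5 is F2 A2 F2 C2 E2 A2.

F2 A2 F2 C2 E2 A2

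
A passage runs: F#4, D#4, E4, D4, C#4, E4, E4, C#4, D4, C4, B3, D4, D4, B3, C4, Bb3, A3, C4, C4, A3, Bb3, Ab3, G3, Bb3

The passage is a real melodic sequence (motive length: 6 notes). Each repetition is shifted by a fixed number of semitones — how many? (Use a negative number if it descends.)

-2

Unit = 6 notes; the statements start on F#4, E4, D4, C4, moving down a 2nd each time.
F#4→E4 is 64 − 66 = -2 semitones.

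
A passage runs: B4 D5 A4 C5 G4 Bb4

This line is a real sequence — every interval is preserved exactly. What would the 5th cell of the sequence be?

The 2-note cells begin on B4, A4, G4 — each down a 2nd from the last.
Carrying on: F4 → Eb4.
So cell 5 is Eb4 Gb4.

Eb4 Gb4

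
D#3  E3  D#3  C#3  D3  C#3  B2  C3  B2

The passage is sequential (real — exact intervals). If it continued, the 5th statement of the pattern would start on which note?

Unit = 3 notes; the statements start on D#3, C#3, B2, moving down a 2nd each time.
Continuing: A2 → G2. Statement 5 starts on G2.

G2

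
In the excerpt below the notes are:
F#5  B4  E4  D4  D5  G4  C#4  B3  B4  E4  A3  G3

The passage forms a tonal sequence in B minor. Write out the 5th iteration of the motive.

Taking 4-note groups, the heads are F#5, D5, B4: the pattern moves down a 3rd.
Continuing the starts: G4 → E4.
So cell 5 is E4 A3 D3 C#3.

E4 A3 D3 C#3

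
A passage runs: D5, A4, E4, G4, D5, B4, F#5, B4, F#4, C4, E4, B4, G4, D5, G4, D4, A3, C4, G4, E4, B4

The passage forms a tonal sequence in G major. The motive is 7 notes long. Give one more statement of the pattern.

The 7-note cells begin on D5, B4, G4 — each down a 3rd from the last.
Statement 4 starts on E4 and keeps the same diatonic contour: E4 B3 F#3 A3 E4 C4 G4.

E4 B3 F#3 A3 E4 C4 G4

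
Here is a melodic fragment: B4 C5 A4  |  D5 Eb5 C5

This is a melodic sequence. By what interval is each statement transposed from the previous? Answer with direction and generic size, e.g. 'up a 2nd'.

up a 3rd

With a 3-note motive the entries are B4, D5, each up a 3rd from the previous.
From B4 to D5: up a 3rd.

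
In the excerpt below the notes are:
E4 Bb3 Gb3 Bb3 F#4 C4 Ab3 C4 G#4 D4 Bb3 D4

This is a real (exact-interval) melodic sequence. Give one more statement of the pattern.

A#4 E4 C4 E4

With a 4-note motive the entries are E4, F#4, G#4, each up a 2nd from the previous.
Statement 4 starts on A#4 and keeps the same exact contour: A#4 E4 C4 E4.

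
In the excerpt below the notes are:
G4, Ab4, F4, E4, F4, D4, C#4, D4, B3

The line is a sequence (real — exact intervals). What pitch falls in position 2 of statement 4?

The unit is 3 notes. Position-2 pitches of the 3 shown cells: Ab4, F4, D4.
One more down a 3rd gives B3.

B3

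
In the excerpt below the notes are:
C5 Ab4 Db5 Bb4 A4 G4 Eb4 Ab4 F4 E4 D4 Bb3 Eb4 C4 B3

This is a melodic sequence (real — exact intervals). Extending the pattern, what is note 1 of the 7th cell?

Grouping in 5s, the 1st note of each cell is C5, G4, D4.
Each moves down a 4th. Continuing: A3 → E3 → B2 → F#2.

F#2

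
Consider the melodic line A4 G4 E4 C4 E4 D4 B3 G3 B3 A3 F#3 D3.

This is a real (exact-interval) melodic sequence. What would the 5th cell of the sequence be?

Taking 4-note groups, the heads are A4, E4, B3: the pattern moves down a 4th.
Extending down a 4th: F#3 → C#3.
From C#3 the exact shape gives C#3 B2 G#2 E2.

C#3 B2 G#2 E2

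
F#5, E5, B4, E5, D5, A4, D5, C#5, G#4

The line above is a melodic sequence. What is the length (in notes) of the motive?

3

Try groups of 3 (3 cells in 9 notes):
F#5 E5 B4 | E5 D5 A4 | D5 C#5 G#4
Each cell is the previous one down a 2nd — so the unit is 3 notes.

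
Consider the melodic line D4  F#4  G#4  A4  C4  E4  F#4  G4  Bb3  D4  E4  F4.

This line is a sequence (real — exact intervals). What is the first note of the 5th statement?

Gb3

With a 4-note motive the entries are D4, C4, Bb3, each down a 2nd from the previous.
Continuing: Ab3 → Gb3. Statement 5 starts on Gb3.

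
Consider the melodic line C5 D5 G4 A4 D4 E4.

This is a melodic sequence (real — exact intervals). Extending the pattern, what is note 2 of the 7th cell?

The unit is 2 notes. Position-2 pitches of the 3 shown cells: D5, A4, E4.
Carrying that down a 4th forward: B3 → F#3 → C#3 → G#2.

G#2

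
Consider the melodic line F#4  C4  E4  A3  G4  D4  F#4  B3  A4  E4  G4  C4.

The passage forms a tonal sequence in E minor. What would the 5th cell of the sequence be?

C5 G4 B4 E4

With a 4-note motive the entries are F#4, G4, A4, each up a 2nd from the previous.
Carrying on: B4 → C5.
Statement 5 starts on C5 and keeps the same diatonic contour: C5 G4 B4 E4.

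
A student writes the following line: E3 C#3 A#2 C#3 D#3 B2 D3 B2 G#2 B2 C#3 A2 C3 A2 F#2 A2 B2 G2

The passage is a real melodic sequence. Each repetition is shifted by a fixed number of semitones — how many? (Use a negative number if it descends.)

With a 6-note motive the entries are E3, D3, C3, each down a 2nd from the previous.
Counting half-steps from E3 to D3: -2.

-2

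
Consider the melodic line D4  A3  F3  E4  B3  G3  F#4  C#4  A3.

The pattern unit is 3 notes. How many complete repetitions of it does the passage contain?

3

9 notes in groups of 3 gives 9/3 = 3 statements.
Starts: D4, E4, F#4 — each up a 2nd.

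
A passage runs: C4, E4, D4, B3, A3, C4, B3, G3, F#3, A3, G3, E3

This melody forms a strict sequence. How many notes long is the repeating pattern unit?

There are 12 notes; a 4-note unit gives 3 cells:
C4 E4 D4 B3 | A3 C4 B3 G3 | F#3 A3 G3 E3
That's a consistent down a 3rd shift per cell, and no other grouping gives one.

4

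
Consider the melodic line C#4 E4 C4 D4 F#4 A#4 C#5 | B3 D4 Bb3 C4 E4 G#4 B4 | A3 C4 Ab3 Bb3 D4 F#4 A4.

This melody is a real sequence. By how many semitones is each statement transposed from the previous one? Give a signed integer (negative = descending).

-2

The 7-note cells begin on C#4, B3, A3 — each down a 2nd from the last.
Counting half-steps from C#4 to B3: -2.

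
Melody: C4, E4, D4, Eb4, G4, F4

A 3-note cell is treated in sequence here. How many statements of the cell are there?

6 notes in groups of 3 gives 6/3 = 2 statements.
Starts: C4, Eb4 — each up a 3rd.

2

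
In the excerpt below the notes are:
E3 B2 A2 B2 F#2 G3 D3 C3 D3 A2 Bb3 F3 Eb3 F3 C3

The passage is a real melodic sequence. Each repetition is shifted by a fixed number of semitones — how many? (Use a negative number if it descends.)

With a 5-note motive the entries are E3, G3, Bb3, each up a 3rd from the previous.
Counting half-steps from E3 to G3: 3.

3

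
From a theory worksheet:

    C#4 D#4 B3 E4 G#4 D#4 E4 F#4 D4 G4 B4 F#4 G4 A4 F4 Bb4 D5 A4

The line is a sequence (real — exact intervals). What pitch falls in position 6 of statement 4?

C5

Grouping in 6s, the 6th note of each cell is D#4, F#4, A4.
One more up a 3rd gives C5.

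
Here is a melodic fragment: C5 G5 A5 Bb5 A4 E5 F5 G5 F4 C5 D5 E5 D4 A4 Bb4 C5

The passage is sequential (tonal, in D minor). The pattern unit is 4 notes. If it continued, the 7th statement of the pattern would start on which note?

Unit = 4 notes; the statements start on C5, A4, F4, D4, moving down a 3rd each time.
Extending the heads down a 3rd: Bb3 → G3 → E3.

E3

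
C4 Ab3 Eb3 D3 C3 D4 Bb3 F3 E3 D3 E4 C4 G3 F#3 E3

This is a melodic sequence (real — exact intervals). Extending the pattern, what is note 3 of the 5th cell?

Grouping in 5s, the 3rd note of each cell is Eb3, F3, G3.
Each moves up a 2nd. Continuing: A3 → B3.

B3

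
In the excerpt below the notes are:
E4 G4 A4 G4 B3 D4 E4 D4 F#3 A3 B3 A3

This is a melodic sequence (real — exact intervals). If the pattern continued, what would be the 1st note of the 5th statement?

G#2

The unit is 4 notes. Position-1 pitches of the 3 shown cells: E4, B3, F#3.
Carrying that down a 4th forward: C#3 → G#2.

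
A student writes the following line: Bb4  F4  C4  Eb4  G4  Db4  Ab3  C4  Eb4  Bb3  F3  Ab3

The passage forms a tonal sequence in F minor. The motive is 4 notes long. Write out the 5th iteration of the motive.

Ab3 Eb3 Bb2 Db3

With a 4-note motive the entries are Bb4, G4, Eb4, each down a 3rd from the previous.
Continuing the starts: C4 → Ab3.
So cell 5 is Ab3 Eb3 Bb2 Db3.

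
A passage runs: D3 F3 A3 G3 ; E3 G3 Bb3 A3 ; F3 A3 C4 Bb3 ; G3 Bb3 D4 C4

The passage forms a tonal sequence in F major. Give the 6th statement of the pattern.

Bb3 D4 F4 E4

With a 4-note motive the entries are D3, E3, F3, G3, each up a 2nd from the previous.
Extending up a 2nd: A3 → Bb3.
So cell 6 is Bb3 D4 F4 E4.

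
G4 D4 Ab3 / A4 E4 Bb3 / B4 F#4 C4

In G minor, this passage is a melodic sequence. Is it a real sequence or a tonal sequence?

Each cell has the same semitone pattern (-5, -6) — intervals are preserved exactly.
And Ab3 lies outside G minor, so the sequence is real rather than tonal.

real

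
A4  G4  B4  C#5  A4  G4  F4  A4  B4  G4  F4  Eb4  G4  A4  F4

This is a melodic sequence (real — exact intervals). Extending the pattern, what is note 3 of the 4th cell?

With 5-note cells, note 3 of each statement runs B4, A4, G4.
One more down a 2nd gives F4.

F4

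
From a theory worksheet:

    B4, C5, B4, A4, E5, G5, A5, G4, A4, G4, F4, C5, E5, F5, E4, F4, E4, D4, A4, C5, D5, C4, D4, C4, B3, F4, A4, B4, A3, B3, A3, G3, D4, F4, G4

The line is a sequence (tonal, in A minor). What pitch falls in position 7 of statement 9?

Grouping in 7s, the 7th note of each cell is A5, F5, D5, B4, G4.
Carrying that down a 3rd forward: E4 → C4 → A3 → F3.

F3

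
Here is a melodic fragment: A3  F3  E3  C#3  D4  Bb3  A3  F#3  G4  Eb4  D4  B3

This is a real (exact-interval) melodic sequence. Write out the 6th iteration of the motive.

Bb5 Gb5 F5 D5

Unit = 4 notes; the statements start on A3, D4, G4, moving up a 4th each time.
Extending up a 4th: C5 → F5 → Bb5.
Statement 6 starts on Bb5 and keeps the same exact contour: Bb5 Gb5 F5 D5.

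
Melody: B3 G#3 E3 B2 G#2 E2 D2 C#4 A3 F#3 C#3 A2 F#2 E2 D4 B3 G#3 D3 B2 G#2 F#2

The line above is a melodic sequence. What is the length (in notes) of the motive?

21 notes total. Splitting into 3 groups of 7:
B3 G#3 E3 B2 G#2 E2 D2 | C#4 A3 F#3 C#3 A2 F#2 E2 | D4 B3 G#3 D3 B2 G#2 F#2
That's a consistent up a 2nd shift per cell, and no other grouping gives one.

7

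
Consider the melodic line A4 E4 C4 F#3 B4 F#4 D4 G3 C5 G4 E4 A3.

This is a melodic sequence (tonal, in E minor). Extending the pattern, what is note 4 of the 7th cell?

E4

The unit is 4 notes. Position-4 pitches of the 3 shown cells: F#3, G3, A3.
Carrying that up a 2nd forward: B3 → C4 → D4 → E4.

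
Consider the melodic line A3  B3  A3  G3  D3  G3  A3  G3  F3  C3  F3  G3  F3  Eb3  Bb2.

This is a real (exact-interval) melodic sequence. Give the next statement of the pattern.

The 5-note cells begin on A3, G3, F3 — each down a 2nd from the last.
From Eb3 the exact shape gives Eb3 F3 Eb3 Db3 Ab2.

Eb3 F3 Eb3 Db3 Ab2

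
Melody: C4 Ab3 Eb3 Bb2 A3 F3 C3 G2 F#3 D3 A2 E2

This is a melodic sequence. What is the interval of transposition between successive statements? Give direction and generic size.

down a 3rd

The 4-note cells begin on C4, A3, F#3 — each down a 3rd from the last.
From C4 to A3: down a 3rd.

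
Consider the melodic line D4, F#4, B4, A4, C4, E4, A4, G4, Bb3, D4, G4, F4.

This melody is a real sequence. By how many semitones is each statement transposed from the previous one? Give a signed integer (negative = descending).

-2

The 4-note cells begin on D4, C4, Bb3 — each down a 2nd from the last.
D4→C4 is 60 − 62 = -2 semitones.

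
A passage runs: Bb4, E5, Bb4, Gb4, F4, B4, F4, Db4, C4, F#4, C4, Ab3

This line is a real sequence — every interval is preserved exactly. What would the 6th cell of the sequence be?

With a 4-note motive the entries are Bb4, F4, C4, each down a 4th from the previous.
Extending down a 4th: G3 → D3 → A2.
From A2 the exact shape gives A2 D#3 A2 F2.

A2 D#3 A2 F2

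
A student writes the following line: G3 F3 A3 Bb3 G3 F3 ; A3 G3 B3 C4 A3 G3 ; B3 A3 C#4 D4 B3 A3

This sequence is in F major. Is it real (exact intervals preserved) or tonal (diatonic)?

real

Each cell has the same semitone pattern (-2, 4, 1, -3, -2) — intervals are preserved exactly.
And B3 lies outside F major, so the sequence is real rather than tonal.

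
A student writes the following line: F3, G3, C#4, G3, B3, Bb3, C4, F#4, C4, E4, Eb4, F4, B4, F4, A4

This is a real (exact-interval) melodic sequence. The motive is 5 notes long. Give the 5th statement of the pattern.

With a 5-note motive the entries are F3, Bb3, Eb4, each up a 4th from the previous.
Carrying on: Ab4 → Db5.
From Db5 the exact shape gives Db5 Eb5 A5 Eb5 G5.

Db5 Eb5 A5 Eb5 G5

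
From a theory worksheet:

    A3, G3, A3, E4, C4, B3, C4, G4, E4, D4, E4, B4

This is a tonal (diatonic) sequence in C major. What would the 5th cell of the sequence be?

The 4-note cells begin on A3, C4, E4 — each up a 3rd from the last.
Continuing the starts: G4 → B4.
So cell 5 is B4 A4 B4 F5.

B4 A4 B4 F5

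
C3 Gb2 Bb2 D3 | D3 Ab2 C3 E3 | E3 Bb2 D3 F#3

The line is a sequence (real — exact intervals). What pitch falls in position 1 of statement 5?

G#3

Grouping in 4s, the 1st note of each cell is C3, D3, E3.
Each moves up a 2nd. Continuing: F#3 → G#3.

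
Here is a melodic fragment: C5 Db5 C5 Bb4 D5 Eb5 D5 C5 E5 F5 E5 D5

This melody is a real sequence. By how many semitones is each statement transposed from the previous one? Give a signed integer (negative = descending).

2

With a 4-note motive the entries are C5, D5, E5, each up a 2nd from the previous.
C5 to D5 spans +2 semitones.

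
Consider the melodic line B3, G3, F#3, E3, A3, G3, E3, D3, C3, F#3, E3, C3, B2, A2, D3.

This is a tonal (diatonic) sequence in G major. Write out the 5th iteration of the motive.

A2 F#2 E2 D2 G2

With a 5-note motive the entries are B3, G3, E3, each down a 3rd from the previous.
Carrying on: C3 → A2.
Statement 5 starts on A2 and keeps the same diatonic contour: A2 F#2 E2 D2 G2.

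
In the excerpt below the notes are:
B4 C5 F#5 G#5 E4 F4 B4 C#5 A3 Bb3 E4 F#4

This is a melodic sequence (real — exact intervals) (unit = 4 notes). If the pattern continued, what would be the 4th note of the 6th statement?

A2

Grouping in 4s, the 4th note of each cell is G#5, C#5, F#4.
Carrying that down a 5th forward: B3 → E3 → A2.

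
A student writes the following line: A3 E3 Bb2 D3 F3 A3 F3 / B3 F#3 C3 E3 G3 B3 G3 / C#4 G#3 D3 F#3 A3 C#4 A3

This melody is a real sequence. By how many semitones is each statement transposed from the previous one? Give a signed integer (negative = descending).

The 7-note cells begin on A3, B3, C#4 — each up a 2nd from the last.
Counting half-steps from A3 to B3: 2.

2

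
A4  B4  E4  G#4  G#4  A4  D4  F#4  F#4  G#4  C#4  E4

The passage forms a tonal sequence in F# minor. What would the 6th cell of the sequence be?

Unit = 4 notes; the statements start on A4, G#4, F#4, moving down a 2nd each time.
Continuing the starts: E4 → D4 → C#4.
From C#4 the diatonic shape gives C#4 D4 G#3 B3.

C#4 D4 G#3 B3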